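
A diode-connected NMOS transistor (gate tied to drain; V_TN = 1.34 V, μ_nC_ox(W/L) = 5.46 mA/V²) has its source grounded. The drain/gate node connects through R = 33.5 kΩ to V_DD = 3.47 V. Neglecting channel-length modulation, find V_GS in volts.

With gate tied to drain, V_GS = V_DS ≥ V_GS − V_TN, so the device is in saturation.
KCL at the drain: ½ k_n (V_GS − V_TN)² = (V_DD − V_GS)/R.
Let x = V_GS − 1.34. Then 91.5 x² + x − 2.13 = 0, giving x = 0.147 V (positive root), so V_GS = 1.49 V.
I_D = (V_DD − V_GS)/R = (3.47 − 1.49) / 33.5 = 0.0592 mA.

V_GS = 1.49 V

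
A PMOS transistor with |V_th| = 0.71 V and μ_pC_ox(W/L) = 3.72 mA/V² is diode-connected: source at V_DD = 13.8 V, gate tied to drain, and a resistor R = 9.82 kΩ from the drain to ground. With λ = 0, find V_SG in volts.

V_SG = 1.53 V

With gate tied to drain, V_SG = V_SD ≥ V_SG − |V_th|, so the device is in saturation.
KCL at the drain: ½ k_p (V_SG − |V_th|)² = (V_DD − V_SG)/R.
Let x = V_SG − 0.71. Then 18.3 x² + x − 13.09 = 0, giving x = 0.82 V (positive root), so V_SG = 1.53 V.
I_D = (V_DD − V_SG)/R = (13.8 − 1.53) / 9.82 = 1.25 mA.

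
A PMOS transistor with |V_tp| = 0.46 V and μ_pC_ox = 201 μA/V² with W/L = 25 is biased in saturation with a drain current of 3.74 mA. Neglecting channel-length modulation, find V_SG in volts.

V_SG = 1.68 V

k_p = μ_pC_ox · (W/L) = 5.025 mA/V².
In saturation I_D = ½ k_p (V_SG − |V_tp|)², so V_SG − |V_tp| = √(2 I_D / k_p) = √(2 × 3.74 / 5.025) = 1.22 V.
V_SG = 0.46 + 1.22 = 1.68 V.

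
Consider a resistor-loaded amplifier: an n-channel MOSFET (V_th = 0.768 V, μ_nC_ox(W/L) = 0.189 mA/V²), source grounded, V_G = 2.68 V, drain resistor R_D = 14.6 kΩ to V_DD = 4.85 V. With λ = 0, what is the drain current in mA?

I_D = 0.265 mA

V_GS = V_G = 2.68 V, so V_ov = 2.68 − 0.768 = 1.91 V.
Assume saturation: I_D = ½ k_n V_ov² = 0.5 × 0.189 × 1.91² = 0.345 mA, giving V_DS = V_DD − I_D R_D = 4.85 − 0.345 × 14.6 = -0.194 V.
But -0.194 V < V_ov = 1.91 V, so the device is actually in triode.
In triode I_D = k_n[V_ov V_DS − ½ V_DS²] and I_D = (V_DD − V_DS)/R_D. Equating: 1.38 V_DS² − 6.276 V_DS + 4.85 = 0, giving V_DS = 0.987 V (the root below V_ov).
I_D = (4.85 − 0.987) / 14.6 = 0.265 mA.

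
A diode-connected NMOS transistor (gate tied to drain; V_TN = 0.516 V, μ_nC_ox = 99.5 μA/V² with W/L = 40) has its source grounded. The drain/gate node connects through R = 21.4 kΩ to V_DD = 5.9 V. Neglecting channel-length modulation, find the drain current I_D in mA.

With gate tied to drain, V_GS = V_DS ≥ V_GS − V_TN, so the device is in saturation.
k_n = μ_nC_ox · (W/L) = 3.98 mA/V².
KCL at the drain: ½ k_n (V_GS − V_TN)² = (V_DD − V_GS)/R.
Let x = V_GS − 0.516. Then 42.6 x² + x − 5.384 = 0, giving x = 0.344 V (positive root), so V_GS = 0.86 V.
I_D = (V_DD − V_GS)/R = (5.9 − 0.86) / 21.4 = 0.236 mA.

I_D = 0.236 mA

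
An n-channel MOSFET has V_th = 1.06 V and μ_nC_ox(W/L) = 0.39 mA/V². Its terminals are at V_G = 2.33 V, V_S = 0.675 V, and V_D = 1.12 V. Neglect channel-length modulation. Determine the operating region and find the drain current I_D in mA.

V_GS = V_G − V_S = 2.33 − 0.675 = 1.66 V; V_DS = V_D − V_S = 1.12 − 0.675 = 0.445 V.
V_ov = V_GS − V_th = 1.66 − 1.06 = 0.595 V.
Since V_DS = 0.445 V < V_ov = 0.595 V, the device is in the triode region.
I_D = k_n [V_ov · V_DS − ½ V_DS²] = 0.39 × [0.595 × 0.445 − 0.5 × 0.445²] = 0.0646 mA.

Triode; I_D = 0.0646 mA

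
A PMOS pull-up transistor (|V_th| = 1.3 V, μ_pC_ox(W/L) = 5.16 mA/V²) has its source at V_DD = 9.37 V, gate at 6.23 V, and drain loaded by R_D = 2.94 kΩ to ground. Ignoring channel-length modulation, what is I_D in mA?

I_D = 3.07 mA

V_SG = V_DD − V_G = 9.37 − 6.23 = 3.14 V, so V_ov = 3.14 − 1.3 = 1.84 V.
Assume saturation: I_D = ½ k_p V_ov² = 0.5 × 5.16 × 1.84² = 8.73 mA, giving V_SD = V_DD − I_D R_D = 9.37 − 8.73 × 2.94 = -16.3 V.
But -16.3 V < V_ov = 1.84 V, so the device is actually in triode.
In triode I_D = k_p[V_ov V_SD − ½ V_SD²] and I_D = (V_DD − V_SD)/R_D. Equating: 7.59 V_SD² − 28.91 V_SD + 9.37 = 0, giving V_SD = 0.358 V (the root below V_ov).
I_D = (9.37 − 0.358) / 2.94 = 3.07 mA.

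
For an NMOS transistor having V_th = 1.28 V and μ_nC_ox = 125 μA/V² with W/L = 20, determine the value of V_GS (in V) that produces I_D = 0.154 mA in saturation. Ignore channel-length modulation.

V_GS = 1.63 V

k_n = μ_nC_ox · (W/L) = 2.5 mA/V².
In saturation I_D = ½ k_n (V_GS − V_th)², so V_GS − V_th = √(2 I_D / k_n) = √(2 × 0.154 / 2.5) = 0.351 V.
V_GS = 1.28 + 0.351 = 1.63 V.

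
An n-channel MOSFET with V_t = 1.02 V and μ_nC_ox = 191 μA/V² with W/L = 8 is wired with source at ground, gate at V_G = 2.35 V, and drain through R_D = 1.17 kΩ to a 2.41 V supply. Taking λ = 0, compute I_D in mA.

V_GS = V_G = 2.35 V, so V_ov = 2.35 − 1.02 = 1.33 V.
k_n = μ_nC_ox · (W/L) = 1.528 mA/V².
Assume saturation: I_D = ½ k_n V_ov² = 0.5 × 1.528 × 1.33² = 1.35 mA, giving V_DS = V_DD − I_D R_D = 2.41 − 1.35 × 1.17 = 0.829 V.
But 0.829 V < V_ov = 1.33 V, so the device is actually in triode.
In triode I_D = k_n[V_ov V_DS − ½ V_DS²] and I_D = (V_DD − V_DS)/R_D. Equating: 0.894 V_DS² − 3.378 V_DS + 2.41 = 0, giving V_DS = 0.955 V (the root below V_ov).
I_D = (2.41 − 0.955) / 1.17 = 1.24 mA.

I_D = 1.24 mA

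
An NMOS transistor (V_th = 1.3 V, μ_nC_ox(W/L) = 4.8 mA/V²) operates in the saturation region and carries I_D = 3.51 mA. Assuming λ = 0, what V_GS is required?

V_GS = 2.51 V

In saturation I_D = ½ k_n (V_GS − V_th)², so V_GS − V_th = √(2 I_D / k_n) = √(2 × 3.51 / 4.8) = 1.21 V.
V_GS = 1.3 + 1.21 = 2.51 V.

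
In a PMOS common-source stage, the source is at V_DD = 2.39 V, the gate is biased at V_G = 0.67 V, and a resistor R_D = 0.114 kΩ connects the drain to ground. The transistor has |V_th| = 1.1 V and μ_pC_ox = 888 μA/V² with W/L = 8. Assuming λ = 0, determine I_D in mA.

I_D = 1.37 mA

V_SG = V_DD − V_G = 2.39 − 0.67 = 1.72 V, so V_ov = 1.72 − 1.1 = 0.62 V.
k_p = μ_pC_ox · (W/L) = 7.104 mA/V².
Assume saturation: I_D = ½ k_p V_ov² = 0.5 × 7.104 × 0.62² = 1.37 mA, giving V_SD = V_DD − I_D R_D = 2.39 − 1.37 × 0.114 = 2.23 V.
V_SD = 2.23 V ≥ V_ov = 0.62 V, confirming saturation.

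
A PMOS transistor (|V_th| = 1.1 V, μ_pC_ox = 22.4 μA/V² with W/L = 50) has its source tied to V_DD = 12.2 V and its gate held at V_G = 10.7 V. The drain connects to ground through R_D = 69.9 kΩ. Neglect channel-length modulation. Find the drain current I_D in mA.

I_D = 0.0896 mA

V_SG = V_DD − V_G = 12.2 − 10.7 = 1.5 V, so V_ov = 1.5 − 1.1 = 0.4 V.
k_p = μ_pC_ox · (W/L) = 1.12 mA/V².
Assume saturation: I_D = ½ k_p V_ov² = 0.5 × 1.12 × 0.4² = 0.0896 mA, giving V_SD = V_DD − I_D R_D = 12.2 − 0.0896 × 69.9 = 5.94 V.
V_SD = 5.94 V ≥ V_ov = 0.4 V, confirming saturation.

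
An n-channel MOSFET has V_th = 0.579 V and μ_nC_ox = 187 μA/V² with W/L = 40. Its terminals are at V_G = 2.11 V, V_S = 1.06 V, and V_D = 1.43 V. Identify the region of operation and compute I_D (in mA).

Triode; I_D = 0.792 mA

V_GS = V_G − V_S = 2.11 − 1.06 = 1.05 V; V_DS = V_D − V_S = 1.43 − 1.06 = 0.37 V.
k_n = μ_nC_ox · (W/L) = 7.48 mA/V².
V_ov = V_GS − V_th = 1.05 − 0.579 = 0.471 V.
Since V_DS = 0.37 V < V_ov = 0.471 V, the device is in the triode region.
I_D = k_n [V_ov · V_DS − ½ V_DS²] = 7.48 × [0.471 × 0.37 − 0.5 × 0.37²] = 0.792 mA.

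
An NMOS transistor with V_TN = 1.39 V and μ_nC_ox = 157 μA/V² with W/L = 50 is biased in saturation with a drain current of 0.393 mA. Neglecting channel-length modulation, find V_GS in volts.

k_n = μ_nC_ox · (W/L) = 7.85 mA/V².
In saturation I_D = ½ k_n (V_GS − V_TN)², so V_GS − V_TN = √(2 I_D / k_n) = √(2 × 0.393 / 7.85) = 0.316 V.
V_GS = 1.39 + 0.316 = 1.71 V.

V_GS = 1.71 V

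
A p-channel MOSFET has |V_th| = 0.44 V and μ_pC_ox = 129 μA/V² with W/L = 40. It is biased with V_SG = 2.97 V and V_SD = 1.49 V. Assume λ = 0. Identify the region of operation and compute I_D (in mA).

Triode; I_D = 13.7 mA

k_p = μ_pC_ox · (W/L) = 5.16 mA/V².
V_ov = V_SG − |V_th| = 2.97 − 0.44 = 2.53 V.
Since V_SD = 1.49 V < V_ov = 2.53 V, the device is in the triode region.
I_D = k_p [V_ov · V_SD − ½ V_SD²] = 5.16 × [2.53 × 1.49 − 0.5 × 1.49²] = 13.7 mA.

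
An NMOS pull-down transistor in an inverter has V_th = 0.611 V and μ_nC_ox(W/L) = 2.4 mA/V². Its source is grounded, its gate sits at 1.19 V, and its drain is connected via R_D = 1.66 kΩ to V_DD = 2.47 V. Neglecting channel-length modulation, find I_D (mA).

V_GS = V_G = 1.19 V, so V_ov = 1.19 − 0.611 = 0.579 V.
Assume saturation: I_D = ½ k_n V_ov² = 0.5 × 2.4 × 0.579² = 0.402 mA, giving V_DS = V_DD − I_D R_D = 2.47 − 0.402 × 1.66 = 1.8 V.
V_DS = 1.8 V ≥ V_ov = 0.579 V, confirming saturation.

I_D = 0.402 mA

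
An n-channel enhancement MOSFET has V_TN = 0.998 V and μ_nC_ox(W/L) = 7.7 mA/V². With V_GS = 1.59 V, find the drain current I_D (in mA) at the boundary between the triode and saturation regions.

At the boundary V_DS = V_ov = V_GS − V_TN = 1.59 − 0.998 = 0.592 V.
I_D = ½ k_n V_ov² = 0.5 × 7.7 × 0.592² = 1.35 mA.

I_D = 1.35 mA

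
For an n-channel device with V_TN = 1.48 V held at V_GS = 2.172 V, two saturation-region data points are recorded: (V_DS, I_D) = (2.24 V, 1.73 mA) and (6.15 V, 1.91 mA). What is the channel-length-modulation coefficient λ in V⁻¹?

λ = 0.0283 V⁻¹

With V_GS fixed, I_D ∝ (1 + λ V_DS) in saturation, so I_D2/I_D1 = (1 + λ V_DS2)/(1 + λ V_DS1).
1.91/1.73 = 1.104 = (1 + 6.15 λ)/(1 + 2.24 λ).
Solving: λ (I_D1 V_DS2 − I_D2 V_DS1) = I_D2 − I_D1, so λ = (1.91 − 1.73) / (1.73 × 6.15 − 1.91 × 2.24) = 0.18 / 6.36 = 0.0283 V⁻¹.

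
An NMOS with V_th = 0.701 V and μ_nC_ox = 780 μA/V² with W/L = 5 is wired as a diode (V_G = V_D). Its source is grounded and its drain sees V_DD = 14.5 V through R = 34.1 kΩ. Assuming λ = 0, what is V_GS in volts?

With gate tied to drain, V_GS = V_DS ≥ V_GS − V_th, so the device is in saturation.
k_n = μ_nC_ox · (W/L) = 3.9 mA/V².
KCL at the drain: ½ k_n (V_GS − V_th)² = (V_DD − V_GS)/R.
Let x = V_GS − 0.701. Then 66.5 x² + x − 13.8 = 0, giving x = 0.448 V (positive root), so V_GS = 1.15 V.
I_D = (V_DD − V_GS)/R = (14.5 − 1.15) / 34.1 = 0.392 mA.

V_GS = 1.15 V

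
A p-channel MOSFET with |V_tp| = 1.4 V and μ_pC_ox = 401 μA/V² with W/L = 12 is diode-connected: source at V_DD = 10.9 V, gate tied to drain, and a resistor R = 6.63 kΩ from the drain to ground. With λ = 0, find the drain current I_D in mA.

With gate tied to drain, V_SG = V_SD ≥ V_SG − |V_tp|, so the device is in saturation.
k_p = μ_pC_ox · (W/L) = 4.812 mA/V².
KCL at the drain: ½ k_p (V_SG − |V_tp|)² = (V_DD − V_SG)/R.
Let x = V_SG − 1.4. Then 16 x² + x − 9.5 = 0, giving x = 0.741 V (positive root), so V_SG = 2.14 V.
I_D = (V_DD − V_SG)/R = (10.9 − 2.14) / 6.63 = 1.32 mA.

I_D = 1.32 mA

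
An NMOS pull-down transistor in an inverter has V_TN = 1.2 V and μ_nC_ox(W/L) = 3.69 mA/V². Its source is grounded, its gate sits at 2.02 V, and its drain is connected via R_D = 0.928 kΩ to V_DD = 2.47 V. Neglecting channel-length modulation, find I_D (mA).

V_GS = V_G = 2.02 V, so V_ov = 2.02 − 1.2 = 0.82 V.
Assume saturation: I_D = ½ k_n V_ov² = 0.5 × 3.69 × 0.82² = 1.24 mA, giving V_DS = V_DD − I_D R_D = 2.47 − 1.24 × 0.928 = 1.32 V.
V_DS = 1.32 V ≥ V_ov = 0.82 V, confirming saturation.

I_D = 1.24 mA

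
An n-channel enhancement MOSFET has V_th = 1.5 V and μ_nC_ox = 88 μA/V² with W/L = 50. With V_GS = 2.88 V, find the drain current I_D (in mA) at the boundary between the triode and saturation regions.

I_D = 4.19 mA

At the boundary V_DS = V_ov = V_GS − V_th = 2.88 − 1.5 = 1.38 V.
k_n = μ_nC_ox · (W/L) = 4.4 mA/V².
I_D = ½ k_n V_ov² = 0.5 × 4.4 × 1.38² = 4.19 mA.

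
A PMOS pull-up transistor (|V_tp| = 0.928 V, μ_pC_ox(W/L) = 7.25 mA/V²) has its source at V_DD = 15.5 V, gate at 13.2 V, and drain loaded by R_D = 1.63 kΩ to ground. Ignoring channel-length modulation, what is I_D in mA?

I_D = 6.82 mA

V_SG = V_DD − V_G = 15.5 − 13.2 = 2.3 V, so V_ov = 2.3 − 0.928 = 1.37 V.
Assume saturation: I_D = ½ k_p V_ov² = 0.5 × 7.25 × 1.37² = 6.82 mA, giving V_SD = V_DD − I_D R_D = 15.5 − 6.82 × 1.63 = 4.38 V.
V_SD = 4.38 V ≥ V_ov = 1.37 V, confirming saturation.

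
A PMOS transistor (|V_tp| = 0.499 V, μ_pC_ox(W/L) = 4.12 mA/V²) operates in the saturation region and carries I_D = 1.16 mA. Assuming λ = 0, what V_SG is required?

V_SG = 1.25 V

In saturation I_D = ½ k_p (V_SG − |V_tp|)², so V_SG − |V_tp| = √(2 I_D / k_p) = √(2 × 1.16 / 4.12) = 0.75 V.
V_SG = 0.499 + 0.75 = 1.25 V.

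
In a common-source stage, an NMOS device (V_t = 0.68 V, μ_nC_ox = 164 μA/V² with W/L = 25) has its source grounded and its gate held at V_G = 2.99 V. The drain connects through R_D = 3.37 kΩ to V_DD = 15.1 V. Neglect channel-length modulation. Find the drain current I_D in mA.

I_D = 4.33 mA

V_GS = V_G = 2.99 V, so V_ov = 2.99 − 0.68 = 2.31 V.
k_n = μ_nC_ox · (W/L) = 4.1 mA/V².
Assume saturation: I_D = ½ k_n V_ov² = 0.5 × 4.1 × 2.31² = 10.9 mA, giving V_DS = V_DD − I_D R_D = 15.1 − 10.9 × 3.37 = -21.8 V.
But -21.8 V < V_ov = 2.31 V, so the device is actually in triode.
In triode I_D = k_n[V_ov V_DS − ½ V_DS²] and I_D = (V_DD − V_DS)/R_D. Equating: 6.91 V_DS² − 32.92 V_DS + 15.1 = 0, giving V_DS = 0.514 V (the root below V_ov).
I_D = (15.1 − 0.514) / 3.37 = 4.33 mA.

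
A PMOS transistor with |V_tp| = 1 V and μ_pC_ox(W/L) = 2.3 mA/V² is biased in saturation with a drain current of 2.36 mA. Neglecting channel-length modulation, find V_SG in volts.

V_SG = 2.43 V

In saturation I_D = ½ k_p (V_SG − |V_tp|)², so V_SG − |V_tp| = √(2 I_D / k_p) = √(2 × 2.36 / 2.3) = 1.43 V.
V_SG = 1 + 1.43 = 2.43 V.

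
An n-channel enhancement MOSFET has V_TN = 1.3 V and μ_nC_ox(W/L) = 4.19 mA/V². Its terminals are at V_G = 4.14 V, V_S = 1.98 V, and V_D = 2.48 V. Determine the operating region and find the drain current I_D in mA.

V_GS = V_G − V_S = 4.14 − 1.98 = 2.16 V; V_DS = V_D − V_S = 2.48 − 1.98 = 0.5 V.
V_ov = V_GS − V_TN = 2.16 − 1.3 = 0.86 V.
Since V_DS = 0.5 V < V_ov = 0.86 V, the device is in the triode region.
I_D = k_n [V_ov · V_DS − ½ V_DS²] = 4.19 × [0.86 × 0.5 − 0.5 × 0.5²] = 1.28 mA.

Triode; I_D = 1.28 mA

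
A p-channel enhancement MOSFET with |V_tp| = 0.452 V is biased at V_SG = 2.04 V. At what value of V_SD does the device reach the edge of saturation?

V_SD,sat = 1.59 V

The boundary between triode and saturation is V_SD = V_SG − |V_tp| = V_ov.
V_ov = 2.04 − 0.452 = 1.59 V.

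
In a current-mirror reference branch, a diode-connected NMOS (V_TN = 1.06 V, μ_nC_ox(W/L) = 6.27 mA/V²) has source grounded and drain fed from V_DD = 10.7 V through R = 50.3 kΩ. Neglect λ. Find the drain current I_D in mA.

With gate tied to drain, V_GS = V_DS ≥ V_GS − V_TN, so the device is in saturation.
KCL at the drain: ½ k_n (V_GS − V_TN)² = (V_DD − V_GS)/R.
Let x = V_GS − 1.06. Then 158 x² + x − 9.64 = 0, giving x = 0.244 V (positive root), so V_GS = 1.3 V.
I_D = (V_DD − V_GS)/R = (10.7 − 1.3) / 50.3 = 0.187 mA.

I_D = 0.187 mA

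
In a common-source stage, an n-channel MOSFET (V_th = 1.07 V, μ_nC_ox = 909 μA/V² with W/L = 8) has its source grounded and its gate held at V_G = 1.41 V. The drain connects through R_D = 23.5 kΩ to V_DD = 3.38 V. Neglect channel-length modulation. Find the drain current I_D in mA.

I_D = 0.141 mA

V_GS = V_G = 1.41 V, so V_ov = 1.41 − 1.07 = 0.34 V.
k_n = μ_nC_ox · (W/L) = 7.272 mA/V².
Assume saturation: I_D = ½ k_n V_ov² = 0.5 × 7.272 × 0.34² = 0.42 mA, giving V_DS = V_DD − I_D R_D = 3.38 − 0.42 × 23.5 = -6.5 V.
But -6.5 V < V_ov = 0.34 V, so the device is actually in triode.
In triode I_D = k_n[V_ov V_DS − ½ V_DS²] and I_D = (V_DD − V_DS)/R_D. Equating: 85.4 V_DS² − 59.1 V_DS + 3.38 = 0, giving V_DS = 0.0629 V (the root below V_ov).
I_D = (3.38 − 0.0629) / 23.5 = 0.141 mA.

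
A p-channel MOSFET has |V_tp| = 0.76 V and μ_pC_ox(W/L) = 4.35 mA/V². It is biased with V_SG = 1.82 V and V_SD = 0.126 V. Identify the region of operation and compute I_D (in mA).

V_ov = V_SG − |V_tp| = 1.82 − 0.76 = 1.06 V.
Since V_SD = 0.126 V < V_ov = 1.06 V, the device is in the triode region.
I_D = k_p [V_ov · V_SD − ½ V_SD²] = 4.35 × [1.06 × 0.126 − 0.5 × 0.126²] = 0.546 mA.

Triode; I_D = 0.546 mA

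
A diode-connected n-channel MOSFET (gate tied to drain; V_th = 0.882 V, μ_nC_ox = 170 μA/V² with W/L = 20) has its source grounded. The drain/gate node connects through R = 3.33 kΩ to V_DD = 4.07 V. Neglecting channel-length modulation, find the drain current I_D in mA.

With gate tied to drain, V_GS = V_DS ≥ V_GS − V_th, so the device is in saturation.
k_n = μ_nC_ox · (W/L) = 3.4 mA/V².
KCL at the drain: ½ k_n (V_GS − V_th)² = (V_DD − V_GS)/R.
Let x = V_GS − 0.882. Then 5.66 x² + x − 3.188 = 0, giving x = 0.667 V (positive root), so V_GS = 1.55 V.
I_D = (V_DD − V_GS)/R = (4.07 − 1.55) / 3.33 = 0.757 mA.

I_D = 0.757 mA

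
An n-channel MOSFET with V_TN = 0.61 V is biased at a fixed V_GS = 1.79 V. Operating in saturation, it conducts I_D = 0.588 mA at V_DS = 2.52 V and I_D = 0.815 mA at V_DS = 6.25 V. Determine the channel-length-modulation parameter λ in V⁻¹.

With V_GS fixed, I_D ∝ (1 + λ V_DS) in saturation, so I_D2/I_D1 = (1 + λ V_DS2)/(1 + λ V_DS1).
0.815/0.588 = 1.386 = (1 + 6.25 λ)/(1 + 2.52 λ).
Solving: λ (I_D1 V_DS2 − I_D2 V_DS1) = I_D2 − I_D1, so λ = (0.815 − 0.588) / (0.588 × 6.25 − 0.815 × 2.52) = 0.227 / 1.62 = 0.14 V⁻¹.

λ = 0.140 V⁻¹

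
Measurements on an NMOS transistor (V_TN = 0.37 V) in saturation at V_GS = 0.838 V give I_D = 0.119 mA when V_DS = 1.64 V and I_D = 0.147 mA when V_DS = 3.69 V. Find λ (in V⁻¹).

With V_GS fixed, I_D ∝ (1 + λ V_DS) in saturation, so I_D2/I_D1 = (1 + λ V_DS2)/(1 + λ V_DS1).
0.147/0.119 = 1.235 = (1 + 3.69 λ)/(1 + 1.64 λ).
Solving: λ (I_D1 V_DS2 − I_D2 V_DS1) = I_D2 − I_D1, so λ = (0.147 − 0.119) / (0.119 × 3.69 − 0.147 × 1.64) = 0.028 / 0.198 = 0.141 V⁻¹.

λ = 0.141 V⁻¹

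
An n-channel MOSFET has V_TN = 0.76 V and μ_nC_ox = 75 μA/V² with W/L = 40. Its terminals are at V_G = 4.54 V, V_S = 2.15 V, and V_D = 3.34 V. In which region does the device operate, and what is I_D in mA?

Triode; I_D = 3.69 mA

V_GS = V_G − V_S = 4.54 − 2.15 = 2.39 V; V_DS = V_D − V_S = 3.34 − 2.15 = 1.19 V.
k_n = μ_nC_ox · (W/L) = 3 mA/V².
V_ov = V_GS − V_TN = 2.39 − 0.76 = 1.63 V.
Since V_DS = 1.19 V < V_ov = 1.63 V, the device is in the triode region.
I_D = k_n [V_ov · V_DS − ½ V_DS²] = 3 × [1.63 × 1.19 − 0.5 × 1.19²] = 3.69 mA.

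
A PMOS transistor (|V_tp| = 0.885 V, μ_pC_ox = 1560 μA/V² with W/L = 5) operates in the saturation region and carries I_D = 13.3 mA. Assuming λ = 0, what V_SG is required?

V_SG = 2.73 V

k_p = μ_pC_ox · (W/L) = 7.8 mA/V².
In saturation I_D = ½ k_p (V_SG − |V_tp|)², so V_SG − |V_tp| = √(2 I_D / k_p) = √(2 × 13.3 / 7.8) = 1.85 V.
V_SG = 0.885 + 1.85 = 2.73 V.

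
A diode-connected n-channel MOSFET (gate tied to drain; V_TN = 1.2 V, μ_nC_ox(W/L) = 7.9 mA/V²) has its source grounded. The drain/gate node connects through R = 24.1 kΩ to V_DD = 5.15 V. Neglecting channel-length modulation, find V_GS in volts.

With gate tied to drain, V_GS = V_DS ≥ V_GS − V_TN, so the device is in saturation.
KCL at the drain: ½ k_n (V_GS − V_TN)² = (V_DD − V_GS)/R.
Let x = V_GS − 1.2. Then 95.2 x² + x − 3.95 = 0, giving x = 0.199 V (positive root), so V_GS = 1.4 V.
I_D = (V_DD − V_GS)/R = (5.15 − 1.4) / 24.1 = 0.156 mA.

V_GS = 1.40 V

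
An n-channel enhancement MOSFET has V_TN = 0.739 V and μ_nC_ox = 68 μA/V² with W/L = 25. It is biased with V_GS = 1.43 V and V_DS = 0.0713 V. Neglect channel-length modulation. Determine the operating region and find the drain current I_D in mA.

Triode; I_D = 0.0794 mA

k_n = μ_nC_ox · (W/L) = 1.7 mA/V².
V_ov = V_GS − V_TN = 1.43 − 0.739 = 0.691 V.
Since V_DS = 0.0713 V < V_ov = 0.691 V, the device is in the triode region.
I_D = k_n [V_ov · V_DS − ½ V_DS²] = 1.7 × [0.691 × 0.0713 − 0.5 × 0.0713²] = 0.0794 mA.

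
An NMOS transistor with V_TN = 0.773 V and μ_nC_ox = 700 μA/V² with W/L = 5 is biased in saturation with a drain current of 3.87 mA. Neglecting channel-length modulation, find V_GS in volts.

V_GS = 2.26 V

k_n = μ_nC_ox · (W/L) = 3.5 mA/V².
In saturation I_D = ½ k_n (V_GS − V_TN)², so V_GS − V_TN = √(2 I_D / k_n) = √(2 × 3.87 / 3.5) = 1.49 V.
V_GS = 0.773 + 1.49 = 2.26 V.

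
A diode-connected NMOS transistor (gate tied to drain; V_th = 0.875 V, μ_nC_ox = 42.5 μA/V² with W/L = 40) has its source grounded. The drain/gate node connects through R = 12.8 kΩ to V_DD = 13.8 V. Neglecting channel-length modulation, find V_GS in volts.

With gate tied to drain, V_GS = V_DS ≥ V_GS − V_th, so the device is in saturation.
k_n = μ_nC_ox · (W/L) = 1.7 mA/V².
KCL at the drain: ½ k_n (V_GS − V_th)² = (V_DD − V_GS)/R.
Let x = V_GS − 0.875. Then 10.9 x² + x − 12.93 = 0, giving x = 1.04 V (positive root), so V_GS = 1.92 V.
I_D = (V_DD − V_GS)/R = (13.8 − 1.92) / 12.8 = 0.928 mA.

V_GS = 1.92 V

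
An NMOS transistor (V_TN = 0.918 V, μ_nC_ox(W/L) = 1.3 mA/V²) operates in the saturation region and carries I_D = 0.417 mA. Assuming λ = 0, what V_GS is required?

In saturation I_D = ½ k_n (V_GS − V_TN)², so V_GS − V_TN = √(2 I_D / k_n) = √(2 × 0.417 / 1.3) = 0.801 V.
V_GS = 0.918 + 0.801 = 1.72 V.

V_GS = 1.72 V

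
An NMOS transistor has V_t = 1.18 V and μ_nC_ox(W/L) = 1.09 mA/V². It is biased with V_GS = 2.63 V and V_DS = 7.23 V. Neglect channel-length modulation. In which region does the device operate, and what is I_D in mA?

Saturation; I_D = 1.15 mA

V_ov = V_GS − V_t = 2.63 − 1.18 = 1.45 V.
Since V_DS = 7.23 V ≥ V_ov = 1.45 V, the device is in saturation.
I_D = ½ k_n V_ov² = 0.5 × 1.09 × 1.45² = 1.15 mA.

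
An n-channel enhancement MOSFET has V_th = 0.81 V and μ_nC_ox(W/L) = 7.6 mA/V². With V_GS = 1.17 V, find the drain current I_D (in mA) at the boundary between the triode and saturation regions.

I_D = 0.492 mA

At the boundary V_DS = V_ov = V_GS − V_th = 1.17 − 0.81 = 0.36 V.
I_D = ½ k_n V_ov² = 0.5 × 7.6 × 0.36² = 0.492 mA.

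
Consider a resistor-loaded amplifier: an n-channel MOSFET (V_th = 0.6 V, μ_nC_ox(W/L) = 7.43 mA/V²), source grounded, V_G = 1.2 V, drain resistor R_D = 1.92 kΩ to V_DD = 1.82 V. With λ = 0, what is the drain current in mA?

I_D = 0.828 mA

V_GS = V_G = 1.2 V, so V_ov = 1.2 − 0.6 = 0.6 V.
Assume saturation: I_D = ½ k_n V_ov² = 0.5 × 7.43 × 0.6² = 1.34 mA, giving V_DS = V_DD − I_D R_D = 1.82 − 1.34 × 1.92 = -0.748 V.
But -0.748 V < V_ov = 0.6 V, so the device is actually in triode.
In triode I_D = k_n[V_ov V_DS − ½ V_DS²] and I_D = (V_DD − V_DS)/R_D. Equating: 7.13 V_DS² − 9.559 V_DS + 1.82 = 0, giving V_DS = 0.23 V (the root below V_ov).
I_D = (1.82 − 0.23) / 1.92 = 0.828 mA.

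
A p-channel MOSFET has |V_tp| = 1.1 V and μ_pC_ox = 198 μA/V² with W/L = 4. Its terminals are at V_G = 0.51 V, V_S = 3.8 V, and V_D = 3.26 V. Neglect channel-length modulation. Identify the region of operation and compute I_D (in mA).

Triode; I_D = 0.821 mA

V_SG = V_S − V_G = 3.8 − 0.51 = 3.29 V; V_SD = V_S − V_D = 3.8 − 3.26 = 0.54 V.
k_p = μ_pC_ox · (W/L) = 0.792 mA/V².
V_ov = V_SG − |V_tp| = 3.29 − 1.1 = 2.19 V.
Since V_SD = 0.54 V < V_ov = 2.19 V, the device is in the triode region.
I_D = k_p [V_ov · V_SD − ½ V_SD²] = 0.792 × [2.19 × 0.54 − 0.5 × 0.54²] = 0.821 mA.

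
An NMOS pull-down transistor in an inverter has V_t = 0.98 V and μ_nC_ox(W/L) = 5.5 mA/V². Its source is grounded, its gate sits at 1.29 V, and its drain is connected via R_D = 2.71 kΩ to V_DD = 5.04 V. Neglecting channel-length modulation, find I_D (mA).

V_GS = V_G = 1.29 V, so V_ov = 1.29 − 0.98 = 0.31 V.
Assume saturation: I_D = ½ k_n V_ov² = 0.5 × 5.5 × 0.31² = 0.264 mA, giving V_DS = V_DD − I_D R_D = 5.04 − 0.264 × 2.71 = 4.32 V.
V_DS = 4.32 V ≥ V_ov = 0.31 V, confirming saturation.

I_D = 0.264 mA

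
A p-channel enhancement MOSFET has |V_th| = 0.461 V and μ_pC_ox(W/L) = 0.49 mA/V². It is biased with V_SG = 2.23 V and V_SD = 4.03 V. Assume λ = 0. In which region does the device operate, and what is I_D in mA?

Saturation; I_D = 0.767 mA

V_ov = V_SG − |V_th| = 2.23 − 0.461 = 1.77 V.
Since V_SD = 4.03 V ≥ V_ov = 1.77 V, the device is in saturation.
I_D = ½ k_p V_ov² = 0.5 × 0.49 × 1.77² = 0.767 mA.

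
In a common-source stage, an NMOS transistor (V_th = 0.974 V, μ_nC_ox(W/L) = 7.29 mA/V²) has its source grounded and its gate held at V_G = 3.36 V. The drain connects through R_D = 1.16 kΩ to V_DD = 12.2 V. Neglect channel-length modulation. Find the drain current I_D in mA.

V_GS = V_G = 3.36 V, so V_ov = 3.36 − 0.974 = 2.39 V.
Assume saturation: I_D = ½ k_n V_ov² = 0.5 × 7.29 × 2.39² = 20.8 mA, giving V_DS = V_DD − I_D R_D = 12.2 − 20.8 × 1.16 = -11.9 V.
But -11.9 V < V_ov = 2.39 V, so the device is actually in triode.
In triode I_D = k_n[V_ov V_DS − ½ V_DS²] and I_D = (V_DD − V_DS)/R_D. Equating: 4.23 V_DS² − 21.18 V_DS + 12.2 = 0, giving V_DS = 0.664 V (the root below V_ov).
I_D = (12.2 − 0.664) / 1.16 = 9.94 mA.

I_D = 9.94 mA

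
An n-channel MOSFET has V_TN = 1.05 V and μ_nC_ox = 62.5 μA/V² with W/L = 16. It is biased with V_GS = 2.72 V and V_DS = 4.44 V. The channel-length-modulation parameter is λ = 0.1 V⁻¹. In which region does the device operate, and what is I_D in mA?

Saturation; I_D = 2.01 mA

k_n = μ_nC_ox · (W/L) = 1 mA/V².
V_ov = V_GS − V_TN = 2.72 − 1.05 = 1.67 V.
Since V_DS = 4.44 V ≥ V_ov = 1.67 V, the device is in saturation.
I_D = ½ k_n V_ov² (1 + λ V_DS) = 0.5 × 1 × 1.67² × (1 + 0.1 × 4.44) = 2.01 mA.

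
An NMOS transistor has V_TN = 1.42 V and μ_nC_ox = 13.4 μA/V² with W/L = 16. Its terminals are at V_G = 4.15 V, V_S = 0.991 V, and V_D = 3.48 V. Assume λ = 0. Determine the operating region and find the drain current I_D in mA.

Saturation; I_D = 0.324 mA

V_GS = V_G − V_S = 4.15 − 0.991 = 3.16 V; V_DS = V_D − V_S = 3.48 − 0.991 = 2.49 V.
k_n = μ_nC_ox · (W/L) = 0.2144 mA/V².
V_ov = V_GS − V_TN = 3.16 − 1.42 = 1.74 V.
Since V_DS = 2.49 V ≥ V_ov = 1.74 V, the device is in saturation.
I_D = ½ k_n V_ov² = 0.5 × 0.2144 × 1.74² = 0.324 mA.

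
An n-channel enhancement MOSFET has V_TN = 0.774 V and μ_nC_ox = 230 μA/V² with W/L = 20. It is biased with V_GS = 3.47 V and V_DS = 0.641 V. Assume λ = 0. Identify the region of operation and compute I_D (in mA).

k_n = μ_nC_ox · (W/L) = 4.6 mA/V².
V_ov = V_GS − V_TN = 3.47 − 0.774 = 2.7 V.
Since V_DS = 0.641 V < V_ov = 2.7 V, the device is in the triode region.
I_D = k_n [V_ov · V_DS − ½ V_DS²] = 4.6 × [2.7 × 0.641 − 0.5 × 0.641²] = 7 mA.

Triode; I_D = 7.00 mA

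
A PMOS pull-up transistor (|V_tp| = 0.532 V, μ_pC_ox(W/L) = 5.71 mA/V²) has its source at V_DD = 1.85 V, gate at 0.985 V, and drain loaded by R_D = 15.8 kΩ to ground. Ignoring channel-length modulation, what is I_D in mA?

I_D = 0.113 mA

V_SG = V_DD − V_G = 1.85 − 0.985 = 0.865 V, so V_ov = 0.865 − 0.532 = 0.333 V.
Assume saturation: I_D = ½ k_p V_ov² = 0.5 × 5.71 × 0.333² = 0.317 mA, giving V_SD = V_DD − I_D R_D = 1.85 − 0.317 × 15.8 = -3.15 V.
But -3.15 V < V_ov = 0.333 V, so the device is actually in triode.
In triode I_D = k_p[V_ov V_SD − ½ V_SD²] and I_D = (V_DD − V_SD)/R_D. Equating: 45.1 V_SD² − 31.04 V_SD + 1.85 = 0, giving V_SD = 0.0659 V (the root below V_ov).
I_D = (1.85 − 0.0659) / 15.8 = 0.113 mA.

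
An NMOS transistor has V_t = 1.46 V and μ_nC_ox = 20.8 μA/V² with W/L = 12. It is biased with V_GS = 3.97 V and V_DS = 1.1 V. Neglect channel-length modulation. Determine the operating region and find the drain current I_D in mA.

k_n = μ_nC_ox · (W/L) = 0.2496 mA/V².
V_ov = V_GS − V_t = 3.97 − 1.46 = 2.51 V.
Since V_DS = 1.1 V < V_ov = 2.51 V, the device is in the triode region.
I_D = k_n [V_ov · V_DS − ½ V_DS²] = 0.2496 × [2.51 × 1.1 − 0.5 × 1.1²] = 0.538 mA.

Triode; I_D = 0.538 mA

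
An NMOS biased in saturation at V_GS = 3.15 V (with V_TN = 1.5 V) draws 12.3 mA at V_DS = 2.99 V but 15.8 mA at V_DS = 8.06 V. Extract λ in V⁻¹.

With V_GS fixed, I_D ∝ (1 + λ V_DS) in saturation, so I_D2/I_D1 = (1 + λ V_DS2)/(1 + λ V_DS1).
15.8/12.3 = 1.285 = (1 + 8.06 λ)/(1 + 2.99 λ).
Solving: λ (I_D1 V_DS2 − I_D2 V_DS1) = I_D2 − I_D1, so λ = (15.8 − 12.3) / (12.3 × 8.06 − 15.8 × 2.99) = 3.5 / 51.9 = 0.0674 V⁻¹.

λ = 0.0674 V⁻¹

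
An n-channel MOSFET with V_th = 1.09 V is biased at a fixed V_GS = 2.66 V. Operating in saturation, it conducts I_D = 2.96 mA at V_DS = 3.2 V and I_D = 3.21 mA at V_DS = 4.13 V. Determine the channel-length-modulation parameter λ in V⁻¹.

λ = 0.128 V⁻¹

With V_GS fixed, I_D ∝ (1 + λ V_DS) in saturation, so I_D2/I_D1 = (1 + λ V_DS2)/(1 + λ V_DS1).
3.21/2.96 = 1.084 = (1 + 4.13 λ)/(1 + 3.2 λ).
Solving: λ (I_D1 V_DS2 − I_D2 V_DS1) = I_D2 − I_D1, so λ = (3.21 − 2.96) / (2.96 × 4.13 − 3.21 × 3.2) = 0.25 / 1.95 = 0.128 V⁻¹.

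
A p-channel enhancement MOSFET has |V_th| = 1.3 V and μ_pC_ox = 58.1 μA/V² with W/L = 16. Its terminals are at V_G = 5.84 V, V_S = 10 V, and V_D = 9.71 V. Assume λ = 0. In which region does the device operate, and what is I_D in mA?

Triode; I_D = 0.732 mA

V_SG = V_S − V_G = 10 − 5.84 = 4.16 V; V_SD = V_S − V_D = 10 − 9.71 = 0.29 V.
k_p = μ_pC_ox · (W/L) = 0.9296 mA/V².
V_ov = V_SG − |V_th| = 4.16 − 1.3 = 2.86 V.
Since V_SD = 0.29 V < V_ov = 2.86 V, the device is in the triode region.
I_D = k_p [V_ov · V_SD − ½ V_SD²] = 0.9296 × [2.86 × 0.29 − 0.5 × 0.29²] = 0.732 mA.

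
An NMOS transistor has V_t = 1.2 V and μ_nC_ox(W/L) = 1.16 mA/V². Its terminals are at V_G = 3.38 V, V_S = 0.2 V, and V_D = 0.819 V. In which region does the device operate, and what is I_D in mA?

Triode; I_D = 1.20 mA

V_GS = V_G − V_S = 3.38 − 0.2 = 3.18 V; V_DS = V_D − V_S = 0.819 − 0.2 = 0.619 V.
V_ov = V_GS − V_t = 3.18 − 1.2 = 1.98 V.
Since V_DS = 0.619 V < V_ov = 1.98 V, the device is in the triode region.
I_D = k_n [V_ov · V_DS − ½ V_DS²] = 1.16 × [1.98 × 0.619 − 0.5 × 0.619²] = 1.2 mA.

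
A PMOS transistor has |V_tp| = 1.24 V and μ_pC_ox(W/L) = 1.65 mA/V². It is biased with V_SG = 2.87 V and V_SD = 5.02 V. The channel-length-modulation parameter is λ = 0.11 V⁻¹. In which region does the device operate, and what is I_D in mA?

V_ov = V_SG − |V_tp| = 2.87 − 1.24 = 1.63 V.
Since V_SD = 5.02 V ≥ V_ov = 1.63 V, the device is in saturation.
I_D = ½ k_p V_ov² (1 + λ V_SD) = 0.5 × 1.65 × 1.63² × (1 + 0.11 × 5.02) = 3.4 mA.

Saturation; I_D = 3.40 mA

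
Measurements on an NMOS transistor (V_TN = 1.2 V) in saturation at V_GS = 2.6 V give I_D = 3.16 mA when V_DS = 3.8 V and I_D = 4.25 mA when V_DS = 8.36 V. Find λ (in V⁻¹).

With V_GS fixed, I_D ∝ (1 + λ V_DS) in saturation, so I_D2/I_D1 = (1 + λ V_DS2)/(1 + λ V_DS1).
4.25/3.16 = 1.345 = (1 + 8.36 λ)/(1 + 3.8 λ).
Solving: λ (I_D1 V_DS2 − I_D2 V_DS1) = I_D2 − I_D1, so λ = (4.25 − 3.16) / (3.16 × 8.36 − 4.25 × 3.8) = 1.09 / 10.3 = 0.106 V⁻¹.

λ = 0.106 V⁻¹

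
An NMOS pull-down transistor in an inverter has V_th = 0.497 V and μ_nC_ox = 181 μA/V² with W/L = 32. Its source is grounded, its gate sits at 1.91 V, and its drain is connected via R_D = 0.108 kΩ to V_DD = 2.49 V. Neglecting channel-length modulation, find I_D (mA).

I_D = 5.78 mA

V_GS = V_G = 1.91 V, so V_ov = 1.91 − 0.497 = 1.41 V.
k_n = μ_nC_ox · (W/L) = 5.792 mA/V².
Assume saturation: I_D = ½ k_n V_ov² = 0.5 × 5.792 × 1.41² = 5.78 mA, giving V_DS = V_DD − I_D R_D = 2.49 − 5.78 × 0.108 = 1.87 V.
V_DS = 1.87 V ≥ V_ov = 1.41 V, confirming saturation.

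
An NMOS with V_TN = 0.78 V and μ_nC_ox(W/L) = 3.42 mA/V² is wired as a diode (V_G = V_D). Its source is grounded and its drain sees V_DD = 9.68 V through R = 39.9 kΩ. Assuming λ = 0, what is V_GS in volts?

V_GS = 1.13 V

With gate tied to drain, V_GS = V_DS ≥ V_GS − V_TN, so the device is in saturation.
KCL at the drain: ½ k_n (V_GS − V_TN)² = (V_DD − V_GS)/R.
Let x = V_GS − 0.78. Then 68.2 x² + x − 8.9 = 0, giving x = 0.354 V (positive root), so V_GS = 1.13 V.
I_D = (V_DD − V_GS)/R = (9.68 − 1.13) / 39.9 = 0.214 mA.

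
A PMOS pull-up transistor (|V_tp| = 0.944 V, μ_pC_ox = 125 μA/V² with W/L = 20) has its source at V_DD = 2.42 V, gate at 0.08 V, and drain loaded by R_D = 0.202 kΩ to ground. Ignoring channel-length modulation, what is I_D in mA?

I_D = 2.44 mA

V_SG = V_DD − V_G = 2.42 − 0.08 = 2.34 V, so V_ov = 2.34 − 0.944 = 1.4 V.
k_p = μ_pC_ox · (W/L) = 2.5 mA/V².
Assume saturation: I_D = ½ k_p V_ov² = 0.5 × 2.5 × 1.4² = 2.44 mA, giving V_SD = V_DD − I_D R_D = 2.42 − 2.44 × 0.202 = 1.93 V.
V_SD = 1.93 V ≥ V_ov = 1.4 V, confirming saturation.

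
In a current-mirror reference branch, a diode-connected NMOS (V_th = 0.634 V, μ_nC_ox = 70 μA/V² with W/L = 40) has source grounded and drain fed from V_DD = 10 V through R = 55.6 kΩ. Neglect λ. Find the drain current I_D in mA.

I_D = 0.162 mA

With gate tied to drain, V_GS = V_DS ≥ V_GS − V_th, so the device is in saturation.
k_n = μ_nC_ox · (W/L) = 2.8 mA/V².
KCL at the drain: ½ k_n (V_GS − V_th)² = (V_DD − V_GS)/R.
Let x = V_GS − 0.634. Then 77.8 x² + x − 9.366 = 0, giving x = 0.341 V (positive root), so V_GS = 0.975 V.
I_D = (V_DD − V_GS)/R = (10 − 0.975) / 55.6 = 0.162 mA.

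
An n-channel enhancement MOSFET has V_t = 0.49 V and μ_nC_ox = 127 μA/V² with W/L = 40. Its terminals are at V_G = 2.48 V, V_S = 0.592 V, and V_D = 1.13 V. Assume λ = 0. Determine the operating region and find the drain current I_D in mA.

Triode; I_D = 3.09 mA

V_GS = V_G − V_S = 2.48 − 0.592 = 1.89 V; V_DS = V_D − V_S = 1.13 − 0.592 = 0.538 V.
k_n = μ_nC_ox · (W/L) = 5.08 mA/V².
V_ov = V_GS − V_t = 1.89 − 0.49 = 1.4 V.
Since V_DS = 0.538 V < V_ov = 1.4 V, the device is in the triode region.
I_D = k_n [V_ov · V_DS − ½ V_DS²] = 5.08 × [1.4 × 0.538 − 0.5 × 0.538²] = 3.09 mA.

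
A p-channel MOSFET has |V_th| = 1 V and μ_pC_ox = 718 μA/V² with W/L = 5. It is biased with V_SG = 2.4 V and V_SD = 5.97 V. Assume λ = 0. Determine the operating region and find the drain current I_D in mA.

k_p = μ_pC_ox · (W/L) = 3.59 mA/V².
V_ov = V_SG − |V_th| = 2.4 − 1 = 1.4 V.
Since V_SD = 5.97 V ≥ V_ov = 1.4 V, the device is in saturation.
I_D = ½ k_p V_ov² = 0.5 × 3.59 × 1.4² = 3.52 mA.

Saturation; I_D = 3.52 mA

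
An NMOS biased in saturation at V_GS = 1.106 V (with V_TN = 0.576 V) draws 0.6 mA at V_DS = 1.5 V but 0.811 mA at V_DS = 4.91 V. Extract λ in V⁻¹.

λ = 0.122 V⁻¹

With V_GS fixed, I_D ∝ (1 + λ V_DS) in saturation, so I_D2/I_D1 = (1 + λ V_DS2)/(1 + λ V_DS1).
0.811/0.6 = 1.352 = (1 + 4.91 λ)/(1 + 1.5 λ).
Solving: λ (I_D1 V_DS2 − I_D2 V_DS1) = I_D2 − I_D1, so λ = (0.811 − 0.6) / (0.6 × 4.91 − 0.811 × 1.5) = 0.211 / 1.73 = 0.122 V⁻¹.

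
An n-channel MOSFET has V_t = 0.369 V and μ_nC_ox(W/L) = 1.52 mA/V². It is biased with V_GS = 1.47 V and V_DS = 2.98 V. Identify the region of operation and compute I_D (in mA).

Saturation; I_D = 0.921 mA

V_ov = V_GS − V_t = 1.47 − 0.369 = 1.1 V.
Since V_DS = 2.98 V ≥ V_ov = 1.1 V, the device is in saturation.
I_D = ½ k_n V_ov² = 0.5 × 1.52 × 1.1² = 0.921 mA.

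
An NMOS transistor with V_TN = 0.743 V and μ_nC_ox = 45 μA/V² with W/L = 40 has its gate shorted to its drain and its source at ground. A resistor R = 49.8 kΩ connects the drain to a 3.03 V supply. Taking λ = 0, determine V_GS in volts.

With gate tied to drain, V_GS = V_DS ≥ V_GS − V_TN, so the device is in saturation.
k_n = μ_nC_ox · (W/L) = 1.8 mA/V².
KCL at the drain: ½ k_n (V_GS − V_TN)² = (V_DD − V_GS)/R.
Let x = V_GS − 0.743. Then 44.8 x² + x − 2.287 = 0, giving x = 0.215 V (positive root), so V_GS = 0.958 V.
I_D = (V_DD − V_GS)/R = (3.03 − 0.958) / 49.8 = 0.0416 mA.

V_GS = 0.958 V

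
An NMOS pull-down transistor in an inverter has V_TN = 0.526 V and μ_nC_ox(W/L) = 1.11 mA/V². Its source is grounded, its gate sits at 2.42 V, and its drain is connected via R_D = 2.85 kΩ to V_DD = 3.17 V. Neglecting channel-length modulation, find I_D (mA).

I_D = 0.932 mA

V_GS = V_G = 2.42 V, so V_ov = 2.42 − 0.526 = 1.89 V.
Assume saturation: I_D = ½ k_n V_ov² = 0.5 × 1.11 × 1.89² = 1.99 mA, giving V_DS = V_DD − I_D R_D = 3.17 − 1.99 × 2.85 = -2.5 V.
But -2.5 V < V_ov = 1.89 V, so the device is actually in triode.
In triode I_D = k_n[V_ov V_DS − ½ V_DS²] and I_D = (V_DD − V_DS)/R_D. Equating: 1.58 V_DS² − 6.992 V_DS + 3.17 = 0, giving V_DS = 0.513 V (the root below V_ov).
I_D = (3.17 − 0.513) / 2.85 = 0.932 mA.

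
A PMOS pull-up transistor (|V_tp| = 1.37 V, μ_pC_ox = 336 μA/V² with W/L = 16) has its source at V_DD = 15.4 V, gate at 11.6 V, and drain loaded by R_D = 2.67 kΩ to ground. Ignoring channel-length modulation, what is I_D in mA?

I_D = 5.59 mA

V_SG = V_DD − V_G = 15.4 − 11.6 = 3.8 V, so V_ov = 3.8 − 1.37 = 2.43 V.
k_p = μ_pC_ox · (W/L) = 5.376 mA/V².
Assume saturation: I_D = ½ k_p V_ov² = 0.5 × 5.376 × 2.43² = 15.9 mA, giving V_SD = V_DD − I_D R_D = 15.4 − 15.9 × 2.67 = -27 V.
But -27 V < V_ov = 2.43 V, so the device is actually in triode.
In triode I_D = k_p[V_ov V_SD − ½ V_SD²] and I_D = (V_DD − V_SD)/R_D. Equating: 7.18 V_SD² − 35.88 V_SD + 15.4 = 0, giving V_SD = 0.474 V (the root below V_ov).
I_D = (15.4 − 0.474) / 2.67 = 5.59 mA.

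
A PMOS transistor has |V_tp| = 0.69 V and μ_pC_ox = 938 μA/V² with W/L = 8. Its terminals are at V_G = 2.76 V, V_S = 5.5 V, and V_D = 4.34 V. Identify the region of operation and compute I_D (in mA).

Triode; I_D = 12.8 mA

V_SG = V_S − V_G = 5.5 − 2.76 = 2.74 V; V_SD = V_S − V_D = 5.5 − 4.34 = 1.16 V.
k_p = μ_pC_ox · (W/L) = 7.504 mA/V².
V_ov = V_SG − |V_tp| = 2.74 − 0.69 = 2.05 V.
Since V_SD = 1.16 V < V_ov = 2.05 V, the device is in the triode region.
I_D = k_p [V_ov · V_SD − ½ V_SD²] = 7.504 × [2.05 × 1.16 − 0.5 × 1.16²] = 12.8 mA.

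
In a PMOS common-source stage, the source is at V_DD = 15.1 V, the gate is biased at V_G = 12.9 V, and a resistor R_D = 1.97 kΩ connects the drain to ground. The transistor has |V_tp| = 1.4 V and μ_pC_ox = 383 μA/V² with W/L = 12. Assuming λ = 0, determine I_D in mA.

V_SG = V_DD − V_G = 15.1 − 12.9 = 2.2 V, so V_ov = 2.2 − 1.4 = 0.8 V.
k_p = μ_pC_ox · (W/L) = 4.596 mA/V².
Assume saturation: I_D = ½ k_p V_ov² = 0.5 × 4.596 × 0.8² = 1.47 mA, giving V_SD = V_DD − I_D R_D = 15.1 − 1.47 × 1.97 = 12.2 V.
V_SD = 12.2 V ≥ V_ov = 0.8 V, confirming saturation.

I_D = 1.47 mA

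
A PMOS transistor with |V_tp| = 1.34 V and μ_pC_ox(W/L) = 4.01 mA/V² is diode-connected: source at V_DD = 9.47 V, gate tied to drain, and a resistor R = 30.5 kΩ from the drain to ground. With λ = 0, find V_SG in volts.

With gate tied to drain, V_SG = V_SD ≥ V_SG − |V_tp|, so the device is in saturation.
KCL at the drain: ½ k_p (V_SG − |V_tp|)² = (V_DD − V_SG)/R.
Let x = V_SG − 1.34. Then 61.2 x² + x − 8.13 = 0, giving x = 0.357 V (positive root), so V_SG = 1.7 V.
I_D = (V_DD − V_SG)/R = (9.47 − 1.7) / 30.5 = 0.255 mA.

V_SG = 1.70 V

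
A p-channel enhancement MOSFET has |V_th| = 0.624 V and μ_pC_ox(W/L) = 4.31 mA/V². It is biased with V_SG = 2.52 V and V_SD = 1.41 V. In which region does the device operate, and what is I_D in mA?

Triode; I_D = 7.24 mA

V_ov = V_SG − |V_th| = 2.52 − 0.624 = 1.9 V.
Since V_SD = 1.41 V < V_ov = 1.9 V, the device is in the triode region.
I_D = k_p [V_ov · V_SD − ½ V_SD²] = 4.31 × [1.9 × 1.41 − 0.5 × 1.41²] = 7.24 mA.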